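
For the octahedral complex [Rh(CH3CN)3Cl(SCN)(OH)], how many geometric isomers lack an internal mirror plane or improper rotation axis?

1

Working through the distinct placements yields 4 geometric isomers: CH3CN mer (3 arrangements); CH3CN fac (chiral).
One of these lacks any improper symmetry element and so occurs as an enantiomeric pair, giving 4 + 1 = 5 stereoisomers in total.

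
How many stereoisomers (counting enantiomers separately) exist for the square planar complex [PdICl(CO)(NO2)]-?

3

A square has two trans pairs of vertices; adjacent vertices are cis.
The distinct arrangements are (3 in all): (CO/I trans, Cl/NO2 trans); (CO/NO2 trans, Cl/I trans); (CO/Cl trans, I/NO2 trans).
Each arrangement has an internal mirror plane or centre of symmetry, so none is chiral.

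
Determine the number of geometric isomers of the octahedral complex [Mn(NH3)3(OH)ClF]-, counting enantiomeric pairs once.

In an octahedral complex each vertex has one trans partner and four cis neighbours.
Working through the distinct placements yields 4 geometric isomers: NH3 mer (3 arrangements); NH3 fac (chiral).

4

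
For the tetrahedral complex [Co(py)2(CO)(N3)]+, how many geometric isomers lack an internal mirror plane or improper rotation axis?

In a tetrahedral complex all four positions are equivalent and every pair of ligands is adjacent — there is no cis/trans distinction.
Only one geometric arrangement is possible.

0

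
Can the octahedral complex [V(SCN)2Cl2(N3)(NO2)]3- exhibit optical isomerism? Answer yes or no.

yes

In an octahedral complex each vertex has one trans partner and four cis neighbours.
Systematic placement gives 6 geometric isomers: SCN trans, Cl trans; SCN cis, Cl trans; SCN trans, Cl cis; SCN cis, Cl cis (3 arrangements, 2 chiral).
Of these, 2 lack any improper symmetry element and so occur as enantiomeric pairs, giving 6 + 2 = 8 stereoisomers in total.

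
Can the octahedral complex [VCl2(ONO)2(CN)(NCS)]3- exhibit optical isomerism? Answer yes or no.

The distinct arrangements are (6 in all): Cl cis, ONO trans; Cl cis, ONO cis (3 arrangements, 2 chiral); Cl trans, ONO trans; Cl trans, ONO cis.
Of these, 2 lack any improper symmetry element and so occur as enantiomeric pairs, giving 6 + 2 = 8 stereoisomers in total.

yes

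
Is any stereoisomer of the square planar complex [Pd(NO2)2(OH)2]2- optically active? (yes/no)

Systematic placement gives 2 geometric isomers: NO2 cis; NO2 trans.
Each arrangement has an internal mirror plane or centre of symmetry, so none is chiral.

no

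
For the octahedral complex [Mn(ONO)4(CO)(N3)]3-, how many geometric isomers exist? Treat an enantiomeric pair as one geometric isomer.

An octahedron has six vertices in three trans pairs; every non-trans pair is cis.
The distinct arrangements are (2 in all): CO and N3 mutually trans; CO and N3 mutually cis.

2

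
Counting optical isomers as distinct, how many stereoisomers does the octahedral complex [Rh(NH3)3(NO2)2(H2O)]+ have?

The six octahedral sites form three mutually perpendicular trans pairs.
There are 3 geometric isomers: NH3 mer, NO2 trans; NH3 fac, NO2 cis; NH3 mer, NO2 cis.
Each arrangement has an internal mirror plane or centre of symmetry, so none is chiral.

3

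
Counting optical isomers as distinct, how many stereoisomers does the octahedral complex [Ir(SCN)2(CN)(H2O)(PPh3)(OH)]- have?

Placing the ligands in turn and identifying arrangements related by rotation or reflection leaves 9 distinct geometric isomers.
Of these, 6 lack any improper symmetry element and so occur as enantiomeric pairs, giving 9 + 6 = 15 stereoisomers in total.

15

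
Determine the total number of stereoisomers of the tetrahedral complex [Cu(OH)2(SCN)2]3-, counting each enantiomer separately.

All four vertices of a tetrahedron are equivalent and mutually adjacent, so cis/trans isomerism cannot arise.
Only one geometric arrangement is possible.

1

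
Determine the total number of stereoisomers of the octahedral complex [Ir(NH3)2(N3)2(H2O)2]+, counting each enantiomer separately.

6

In an octahedral complex each vertex has one trans partner and four cis neighbours.
Systematic placement gives 5 geometric isomers: NH3 trans, N3 trans, H2O trans; NH3 cis, N3 cis, H2O trans; NH3 trans, N3 cis, H2O cis; NH3 cis, N3 cis, H2O cis (chiral); NH3 cis, N3 trans, H2O cis.
One of these lacks any improper symmetry element and so occurs as an enantiomeric pair, giving 5 + 1 = 6 stereoisomers in total.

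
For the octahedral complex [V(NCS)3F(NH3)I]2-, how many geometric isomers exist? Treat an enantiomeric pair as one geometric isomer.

Working through the distinct placements yields 4 geometric isomers: NCS mer (3 arrangements); NCS fac (chiral).

4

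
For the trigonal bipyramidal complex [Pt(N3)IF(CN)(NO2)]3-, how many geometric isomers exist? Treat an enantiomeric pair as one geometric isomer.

Systematic enumeration (placing each ligand type in turn and discarding arrangements equivalent by rotation or reflection) gives 10 geometric isomers.

10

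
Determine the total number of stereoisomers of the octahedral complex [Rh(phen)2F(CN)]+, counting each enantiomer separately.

In an octahedral complex each vertex has one trans partner and four cis neighbours.
Each phen is bidentate and must span two cis positions.
Systematic placement gives 2 geometric isomers: F and CN mutually trans; F and CN mutually cis (chiral).
One of these lacks any improper symmetry element and so occurs as an enantiomeric pair, giving 2 + 1 = 3 stereoisomers in total.

3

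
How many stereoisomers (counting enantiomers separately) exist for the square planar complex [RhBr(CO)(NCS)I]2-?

There are 3 geometric isomers: (Br/I trans, CO/NCS trans); (Br/NCS trans, CO/I trans); (Br/CO trans, I/NCS trans).
Each arrangement has an internal mirror plane or centre of symmetry, so none is chiral.

3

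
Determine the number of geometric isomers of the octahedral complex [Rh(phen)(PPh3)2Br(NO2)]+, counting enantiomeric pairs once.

The six octahedral sites form three mutually perpendicular trans pairs.
Each phen is bidentate and must span two cis positions.
There are 4 geometric isomers: PPh3 cis (3 arrangements, 2 chiral); PPh3 trans.

4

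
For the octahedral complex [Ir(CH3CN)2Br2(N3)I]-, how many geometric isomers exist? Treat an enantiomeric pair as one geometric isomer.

6

In an octahedral complex each vertex has one trans partner and four cis neighbours.
Working through the distinct placements yields 6 geometric isomers: CH3CN trans, Br trans; CH3CN cis, Br trans; CH3CN cis, Br cis (3 arrangements, 2 chiral); CH3CN trans, Br cis.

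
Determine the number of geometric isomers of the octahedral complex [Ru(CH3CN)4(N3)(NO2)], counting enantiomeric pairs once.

2

In an octahedral complex each vertex has one trans partner and four cis neighbours.
Systematic placement gives 2 geometric isomers: N3 and NO2 mutually trans; N3 and NO2 mutually cis.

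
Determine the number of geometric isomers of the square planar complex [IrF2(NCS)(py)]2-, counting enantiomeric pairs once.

There are 2 geometric isomers: F cis; F trans.

2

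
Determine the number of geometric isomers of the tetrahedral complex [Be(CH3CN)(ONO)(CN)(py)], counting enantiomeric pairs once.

1

All four vertices of a tetrahedron are equivalent and mutually adjacent, so cis/trans isomerism cannot arise.
Only one geometric arrangement is possible; it has no improper symmetry element, so it exists as a pair of enantiomers (2 stereoisomers).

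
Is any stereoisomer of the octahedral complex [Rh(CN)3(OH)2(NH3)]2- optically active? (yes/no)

An octahedron has six vertices in three trans pairs; every non-trans pair is cis.
There are 3 geometric isomers: CN mer, OH trans; CN mer, OH cis; CN fac, OH cis.
Each arrangement has an internal mirror plane or centre of symmetry, so none is chiral.

no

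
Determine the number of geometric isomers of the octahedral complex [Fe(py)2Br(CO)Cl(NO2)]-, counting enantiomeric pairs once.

In an octahedral complex each vertex has one trans partner and four cis neighbours.
Exhaustive case analysis gives 9 geometric isomers.

9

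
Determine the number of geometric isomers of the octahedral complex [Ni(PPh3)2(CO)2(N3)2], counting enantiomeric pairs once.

5

The distinct arrangements are (5 in all): PPh3 trans, CO trans, N3 trans; PPh3 cis, CO trans, N3 cis; PPh3 trans, CO cis, N3 cis; PPh3 cis, CO cis, N3 cis (chiral); PPh3 cis, CO cis, N3 trans.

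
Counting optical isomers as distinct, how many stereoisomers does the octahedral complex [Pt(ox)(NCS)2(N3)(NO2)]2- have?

The six octahedral sites form three mutually perpendicular trans pairs.
Each ox is bidentate and must span two cis positions.
Systematic placement gives 4 geometric isomers: NCS cis (3 arrangements, 2 chiral); NCS trans.
Of these, 2 lack any improper symmetry element and so occur as enantiomeric pairs, giving 4 + 2 = 6 stereoisomers in total.

6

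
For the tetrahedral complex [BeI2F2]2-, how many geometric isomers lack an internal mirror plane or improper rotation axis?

Only one geometric arrangement is possible.

0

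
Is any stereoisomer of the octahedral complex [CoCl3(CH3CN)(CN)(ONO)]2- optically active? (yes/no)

yes

An octahedron has six vertices in three trans pairs; every non-trans pair is cis.
There are 4 geometric isomers: Cl mer (3 arrangements); Cl fac (chiral).
One of these lacks any improper symmetry element and so occurs as an enantiomeric pair, giving 4 + 1 = 5 stereoisomers in total.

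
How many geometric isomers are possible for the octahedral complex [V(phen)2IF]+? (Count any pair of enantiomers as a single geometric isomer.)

2

In an octahedral complex each vertex has one trans partner and four cis neighbours.
Each phen is bidentate and must span two cis positions.
Working through the distinct placements yields 2 geometric isomers: I and F mutually trans; I and F mutually cis (chiral).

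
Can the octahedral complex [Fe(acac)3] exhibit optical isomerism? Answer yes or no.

An octahedron has six vertices in three trans pairs; every non-trans pair is cis.
Each acac is bidentate and must span two cis positions.
Only one geometric arrangement is possible; it has no improper symmetry element, so it exists as a pair of enantiomers (2 stereoisomers).

yes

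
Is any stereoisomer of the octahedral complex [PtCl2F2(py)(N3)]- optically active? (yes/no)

yes

An octahedron has six vertices in three trans pairs; every non-trans pair is cis.
Working through the distinct placements yields 6 geometric isomers: Cl trans, F trans; Cl trans, F cis; Cl cis, F cis (3 arrangements, 2 chiral); Cl cis, F trans.
Of these, 2 lack any improper symmetry element and so occur as enantiomeric pairs, giving 6 + 2 = 8 stereoisomers in total.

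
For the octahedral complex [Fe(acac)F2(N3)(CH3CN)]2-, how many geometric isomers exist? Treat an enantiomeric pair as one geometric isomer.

4

An octahedron has six vertices in three trans pairs; every non-trans pair is cis.
Each acac is bidentate and must span two cis positions.
Systematic placement gives 4 geometric isomers: F cis (3 arrangements, 2 chiral); F trans.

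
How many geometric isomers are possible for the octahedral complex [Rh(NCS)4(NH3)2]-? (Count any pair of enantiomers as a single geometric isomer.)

In an octahedral complex each vertex has one trans partner and four cis neighbours.
There are 2 geometric isomers: NH3 trans; NH3 cis.

2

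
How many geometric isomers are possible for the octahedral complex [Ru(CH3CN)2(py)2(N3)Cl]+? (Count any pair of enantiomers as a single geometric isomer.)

The distinct arrangements are (6 in all): CH3CN trans, py trans; CH3CN trans, py cis; CH3CN cis, py trans; CH3CN cis, py cis (3 arrangements, 2 chiral).

6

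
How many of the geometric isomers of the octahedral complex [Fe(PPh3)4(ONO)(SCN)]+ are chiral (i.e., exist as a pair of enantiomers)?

0

Working through the distinct placements yields 2 geometric isomers: ONO and SCN mutually cis; ONO and SCN mutually trans.
Each arrangement has an internal mirror plane or centre of symmetry, so none is chiral.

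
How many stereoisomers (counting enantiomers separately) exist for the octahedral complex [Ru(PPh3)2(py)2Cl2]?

6

In an octahedral complex each vertex has one trans partner and four cis neighbours.
Working through the distinct placements yields 5 geometric isomers: PPh3 trans, py trans, Cl trans; PPh3 cis, py cis, Cl trans; PPh3 cis, py trans, Cl cis; PPh3 cis, py cis, Cl cis (chiral); PPh3 trans, py cis, Cl cis.
One of these lacks any improper symmetry element and so occurs as an enantiomeric pair, giving 5 + 1 = 6 stereoisomers in total.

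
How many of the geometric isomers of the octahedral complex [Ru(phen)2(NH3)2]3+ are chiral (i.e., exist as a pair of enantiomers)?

1

The six octahedral sites form three mutually perpendicular trans pairs.
Each phen is bidentate and must span two cis positions.
The distinct arrangements are (2 in all): NH3 trans; NH3 cis (chiral).
One of these lacks any improper symmetry element and so occurs as an enantiomeric pair, giving 2 + 1 = 3 stereoisomers in total.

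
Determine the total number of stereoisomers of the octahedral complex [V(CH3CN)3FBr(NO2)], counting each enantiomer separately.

5

Systematic placement gives 4 geometric isomers: CH3CN mer (3 arrangements); CH3CN fac (chiral).
One of these lacks any improper symmetry element and so occurs as an enantiomeric pair, giving 4 + 1 = 5 stereoisomers in total.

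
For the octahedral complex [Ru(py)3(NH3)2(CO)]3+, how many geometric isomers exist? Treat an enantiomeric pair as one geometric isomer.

The six octahedral sites form three mutually perpendicular trans pairs.
The distinct arrangements are (3 in all): py mer, NH3 cis; py mer, NH3 trans; py fac, NH3 cis.

3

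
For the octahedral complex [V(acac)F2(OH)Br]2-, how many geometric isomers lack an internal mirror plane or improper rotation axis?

An octahedron has six vertices in three trans pairs; every non-trans pair is cis.
Each acac is bidentate and must span two cis positions.
There are 4 geometric isomers: F cis (3 arrangements, 2 chiral); F trans.
Of these, 2 lack any improper symmetry element and so occur as enantiomeric pairs, giving 4 + 2 = 6 stereoisomers in total.

2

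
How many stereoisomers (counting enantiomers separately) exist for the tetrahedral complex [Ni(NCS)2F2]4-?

All four vertices of a tetrahedron are equivalent and mutually adjacent, so cis/trans isomerism cannot arise.
Only one geometric arrangement is possible.

1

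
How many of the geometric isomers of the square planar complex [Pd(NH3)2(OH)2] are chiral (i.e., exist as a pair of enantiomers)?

In a square planar complex each vertex has one trans partner and two cis neighbours.
Systematic placement gives 2 geometric isomers: NH3 cis; NH3 trans.
Each arrangement has an internal mirror plane or centre of symmetry, so none is chiral.

0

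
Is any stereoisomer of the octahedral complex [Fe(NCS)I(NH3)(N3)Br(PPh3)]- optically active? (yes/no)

yes

In an octahedral complex each vertex has one trans partner and four cis neighbours.
Placing the ligands in turn and identifying arrangements related by rotation or reflection leaves 15 distinct geometric isomers.
Of these, 15 lack any improper symmetry element and so occur as enantiomeric pairs, giving 15 + 15 = 30 stereoisomers in total.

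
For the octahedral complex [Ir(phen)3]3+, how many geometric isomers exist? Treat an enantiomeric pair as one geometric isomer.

1

An octahedron has six vertices in three trans pairs; every non-trans pair is cis.
Each phen is bidentate and must span two cis positions.
Only one geometric arrangement is possible; it has no improper symmetry element, so it exists as a pair of enantiomers (2 stereoisomers).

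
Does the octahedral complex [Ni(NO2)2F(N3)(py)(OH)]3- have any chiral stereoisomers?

An octahedron has six vertices in three trans pairs; every non-trans pair is cis.
Systematic enumeration (placing each ligand type in turn and discarding arrangements equivalent by rotation or reflection) gives 9 geometric isomers.
Of these, 6 lack any improper symmetry element and so occur as enantiomeric pairs, giving 9 + 6 = 15 stereoisomers in total.

yes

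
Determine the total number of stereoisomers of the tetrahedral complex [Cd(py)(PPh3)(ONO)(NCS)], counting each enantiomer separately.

2

In a tetrahedral complex all four positions are equivalent and every pair of ligands is adjacent — there is no cis/trans distinction.
Only one geometric arrangement is possible; it has no improper symmetry element, so it exists as a pair of enantiomers (2 stereoisomers).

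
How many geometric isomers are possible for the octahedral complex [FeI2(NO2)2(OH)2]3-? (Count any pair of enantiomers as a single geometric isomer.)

The six octahedral sites form three mutually perpendicular trans pairs.
There are 5 geometric isomers: I trans, NO2 trans, OH trans; I trans, NO2 cis, OH cis; I cis, NO2 cis, OH trans; I cis, NO2 cis, OH cis (chiral); I cis, NO2 trans, OH cis.

5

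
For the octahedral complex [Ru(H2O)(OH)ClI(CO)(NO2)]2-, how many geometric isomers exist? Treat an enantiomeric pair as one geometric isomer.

In an octahedral complex each vertex has one trans partner and four cis neighbours.
Exhaustive case analysis gives 15 geometric isomers.

15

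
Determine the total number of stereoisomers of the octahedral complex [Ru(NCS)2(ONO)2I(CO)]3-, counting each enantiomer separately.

8

In an octahedral complex each vertex has one trans partner and four cis neighbours.
Systematic placement gives 6 geometric isomers: NCS trans, ONO trans; NCS cis, ONO cis (3 arrangements, 2 chiral); NCS cis, ONO trans; NCS trans, ONO cis.
Of these, 2 lack any improper symmetry element and so occur as enantiomeric pairs, giving 6 + 2 = 8 stereoisomers in total.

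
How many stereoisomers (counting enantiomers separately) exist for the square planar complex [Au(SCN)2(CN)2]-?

2

In a square planar complex each vertex has one trans partner and two cis neighbours.
There are 2 geometric isomers: SCN cis; SCN trans.
Each arrangement has an internal mirror plane or centre of symmetry, so none is chiral.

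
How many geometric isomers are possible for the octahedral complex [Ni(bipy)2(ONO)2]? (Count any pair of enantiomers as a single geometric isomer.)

2

Each bipy is bidentate and must span two cis positions.
Systematic placement gives 2 geometric isomers: ONO trans; ONO cis (chiral).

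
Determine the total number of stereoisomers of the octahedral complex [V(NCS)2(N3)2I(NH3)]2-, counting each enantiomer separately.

In an octahedral complex each vertex has one trans partner and four cis neighbours.
There are 6 geometric isomers: NCS cis, N3 cis (3 arrangements, 2 chiral); NCS trans, N3 cis; NCS cis, N3 trans; NCS trans, N3 trans.
Of these, 2 lack any improper symmetry element and so occur as enantiomeric pairs, giving 6 + 2 = 8 stereoisomers in total.

8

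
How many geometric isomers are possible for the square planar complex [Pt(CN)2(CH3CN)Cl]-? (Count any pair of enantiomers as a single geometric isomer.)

A square has two trans pairs of vertices; adjacent vertices are cis.
The distinct arrangements are (2 in all): CN cis; CN trans.

2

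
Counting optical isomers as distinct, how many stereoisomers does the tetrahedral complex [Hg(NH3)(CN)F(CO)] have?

2

In a tetrahedral complex all four positions are equivalent and every pair of ligands is adjacent — there is no cis/trans distinction.
Only one geometric arrangement is possible; it has no improper symmetry element, so it exists as a pair of enantiomers (2 stereoisomers).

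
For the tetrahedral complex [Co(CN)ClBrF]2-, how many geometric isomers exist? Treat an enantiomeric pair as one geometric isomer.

All four vertices of a tetrahedron are equivalent and mutually adjacent, so cis/trans isomerism cannot arise.
Only one geometric arrangement is possible; it has no improper symmetry element, so it exists as a pair of enantiomers (2 stereoisomers).

1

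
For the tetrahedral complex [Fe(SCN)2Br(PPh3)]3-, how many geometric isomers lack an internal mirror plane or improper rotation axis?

In a tetrahedral complex all four positions are equivalent and every pair of ligands is adjacent — there is no cis/trans distinction.
Only one geometric arrangement is possible.

0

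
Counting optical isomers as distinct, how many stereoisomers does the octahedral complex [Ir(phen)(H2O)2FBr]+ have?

6

Each phen is bidentate and must span two cis positions.
Systematic placement gives 4 geometric isomers: H2O cis (3 arrangements, 2 chiral); H2O trans.
Of these, 2 lack any improper symmetry element and so occur as enantiomeric pairs, giving 4 + 2 = 6 stereoisomers in total.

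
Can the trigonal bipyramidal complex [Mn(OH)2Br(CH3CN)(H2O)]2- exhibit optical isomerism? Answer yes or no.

Systematic enumeration (placing each ligand type in turn and discarding arrangements equivalent by rotation or reflection) gives 7 geometric isomers.
Of these, 3 lack any improper symmetry element and so occur as enantiomeric pairs, giving 7 + 3 = 10 stereoisomers in total.

yes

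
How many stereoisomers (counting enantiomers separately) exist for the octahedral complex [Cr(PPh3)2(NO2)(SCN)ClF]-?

The six octahedral sites form three mutually perpendicular trans pairs.
Placing the ligands in turn and identifying arrangements related by rotation or reflection leaves 9 distinct geometric isomers.
Of these, 6 lack any improper symmetry element and so occur as enantiomeric pairs, giving 9 + 6 = 15 stereoisomers in total.

15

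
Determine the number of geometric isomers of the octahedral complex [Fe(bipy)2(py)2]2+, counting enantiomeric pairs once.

2

An octahedron has six vertices in three trans pairs; every non-trans pair is cis.
Each bipy is bidentate and must span two cis positions.
Systematic placement gives 2 geometric isomers: py trans; py cis (chiral).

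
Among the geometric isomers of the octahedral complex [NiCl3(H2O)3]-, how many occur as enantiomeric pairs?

In an octahedral complex each vertex has one trans partner and four cis neighbours.
There are 2 geometric isomers: Cl mer; Cl fac.
Each arrangement has an internal mirror plane or centre of symmetry, so none is chiral.

0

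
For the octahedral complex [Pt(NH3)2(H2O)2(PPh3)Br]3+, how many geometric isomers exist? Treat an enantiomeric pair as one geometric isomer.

6

Systematic placement gives 6 geometric isomers: NH3 cis, H2O cis (3 arrangements, 2 chiral); NH3 trans, H2O cis; NH3 cis, H2O trans; NH3 trans, H2O trans.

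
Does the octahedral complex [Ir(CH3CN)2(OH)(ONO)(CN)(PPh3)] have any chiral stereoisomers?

In an octahedral complex each vertex has one trans partner and four cis neighbours.
Exhaustive case analysis gives 9 geometric isomers.
Of these, 6 lack any improper symmetry element and so occur as enantiomeric pairs, giving 9 + 6 = 15 stereoisomers in total.

yes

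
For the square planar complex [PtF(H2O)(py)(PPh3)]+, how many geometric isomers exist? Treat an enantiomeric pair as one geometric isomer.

Systematic placement gives 3 geometric isomers: (F/PPh3 trans, H2O/py trans); (F/py trans, H2O/PPh3 trans); (F/H2O trans, PPh3/py trans).

3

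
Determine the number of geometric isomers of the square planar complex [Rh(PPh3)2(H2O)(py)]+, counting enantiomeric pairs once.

2

In a square planar complex each vertex has one trans partner and two cis neighbours.
Systematic placement gives 2 geometric isomers: PPh3 cis; PPh3 trans.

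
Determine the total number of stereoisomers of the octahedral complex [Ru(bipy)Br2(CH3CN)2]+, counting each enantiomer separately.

An octahedron has six vertices in three trans pairs; every non-trans pair is cis.
Each bipy is bidentate and must span two cis positions.
There are 3 geometric isomers: Br trans, CH3CN cis; Br cis, CH3CN cis (chiral); Br cis, CH3CN trans.
One of these lacks any improper symmetry element and so occurs as an enantiomeric pair, giving 3 + 1 = 4 stereoisomers in total.

4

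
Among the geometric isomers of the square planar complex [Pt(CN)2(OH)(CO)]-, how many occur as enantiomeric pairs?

0

A square has two trans pairs of vertices; adjacent vertices are cis.
Systematic placement gives 2 geometric isomers: CN cis; CN trans.
Each arrangement has an internal mirror plane or centre of symmetry, so none is chiral.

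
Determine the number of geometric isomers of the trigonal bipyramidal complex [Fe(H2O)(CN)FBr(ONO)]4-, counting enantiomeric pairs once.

A trigonal bipyramid has two axial and three equatorial sites, which are chemically inequivalent.
Systematic enumeration (placing each ligand type in turn and discarding arrangements equivalent by rotation or reflection) gives 10 geometric isomers.

10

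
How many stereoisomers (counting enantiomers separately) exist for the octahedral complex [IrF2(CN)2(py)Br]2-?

8

Systematic placement gives 6 geometric isomers: F cis, CN cis (3 arrangements, 2 chiral); F trans, CN cis; F cis, CN trans; F trans, CN trans.
Of these, 2 lack any improper symmetry element and so occur as enantiomeric pairs, giving 6 + 2 = 8 stereoisomers in total.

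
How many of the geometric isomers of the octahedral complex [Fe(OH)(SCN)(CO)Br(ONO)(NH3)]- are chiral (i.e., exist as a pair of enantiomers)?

Systematic enumeration (placing each ligand type in turn and discarding arrangements equivalent by rotation or reflection) gives 15 geometric isomers.
Of these, 15 lack any improper symmetry element and so occur as enantiomeric pairs, giving 15 + 15 = 30 stereoisomers in total.

15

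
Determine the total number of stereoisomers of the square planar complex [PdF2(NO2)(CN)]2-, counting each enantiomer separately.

The distinct arrangements are (2 in all): F cis; F trans.
Each arrangement has an internal mirror plane or centre of symmetry, so none is chiral.

2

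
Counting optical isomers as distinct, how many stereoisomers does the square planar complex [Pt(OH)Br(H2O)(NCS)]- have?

3

In a square planar complex each vertex has one trans partner and two cis neighbours.
The distinct arrangements are (3 in all): (Br/NCS trans, H2O/OH trans); (Br/OH trans, H2O/NCS trans); (Br/H2O trans, NCS/OH trans).
Each arrangement has an internal mirror plane or centre of symmetry, so none is chiral.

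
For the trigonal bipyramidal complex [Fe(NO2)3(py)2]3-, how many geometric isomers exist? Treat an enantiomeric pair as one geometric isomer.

A trigonal bipyramid has two axial and three equatorial sites, which are chemically inequivalent.
Systematic placement gives 3 geometric isomers: py both equatorial; py one axial, one equatorial; py both axial.

3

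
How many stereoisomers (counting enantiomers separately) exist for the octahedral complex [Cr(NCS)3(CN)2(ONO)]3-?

3

Working through the distinct placements yields 3 geometric isomers: NCS mer, CN trans; NCS fac, CN cis; NCS mer, CN cis.
Each arrangement has an internal mirror plane or centre of symmetry, so none is chiral.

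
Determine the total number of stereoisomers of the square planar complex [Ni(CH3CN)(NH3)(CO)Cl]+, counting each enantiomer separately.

Working through the distinct placements yields 3 geometric isomers: (CH3CN/Cl trans, CO/NH3 trans); (CH3CN/NH3 trans, CO/Cl trans); (CH3CN/CO trans, Cl/NH3 trans).
Each arrangement has an internal mirror plane or centre of symmetry, so none is chiral.

3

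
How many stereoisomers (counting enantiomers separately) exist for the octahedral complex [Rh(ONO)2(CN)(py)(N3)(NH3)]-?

The six octahedral sites form three mutually perpendicular trans pairs.
Exhaustive case analysis gives 9 geometric isomers.
Of these, 6 lack any improper symmetry element and so occur as enantiomeric pairs, giving 9 + 6 = 15 stereoisomers in total.

15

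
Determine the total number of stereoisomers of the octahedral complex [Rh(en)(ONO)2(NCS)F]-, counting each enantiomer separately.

In an octahedral complex each vertex has one trans partner and four cis neighbours.
Each en is bidentate and must span two cis positions.
Working through the distinct placements yields 4 geometric isomers: ONO cis (3 arrangements, 2 chiral); ONO trans.
Of these, 2 lack any improper symmetry element and so occur as enantiomeric pairs, giving 4 + 2 = 6 stereoisomers in total.

6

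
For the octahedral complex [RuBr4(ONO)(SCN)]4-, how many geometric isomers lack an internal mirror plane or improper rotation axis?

0

In an octahedral complex each vertex has one trans partner and four cis neighbours.
There are 2 geometric isomers: ONO and SCN mutually trans; ONO and SCN mutually cis.
Each arrangement has an internal mirror plane or centre of symmetry, so none is chiral.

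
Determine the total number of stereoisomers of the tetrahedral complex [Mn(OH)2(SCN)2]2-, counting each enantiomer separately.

1

Only one geometric arrangement is possible.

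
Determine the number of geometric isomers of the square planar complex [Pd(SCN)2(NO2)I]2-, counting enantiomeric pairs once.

A square has two trans pairs of vertices; adjacent vertices are cis.
There are 2 geometric isomers: SCN cis; SCN trans.

2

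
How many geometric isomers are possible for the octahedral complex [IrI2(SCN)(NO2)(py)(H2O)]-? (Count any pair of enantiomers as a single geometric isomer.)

Placing the ligands in turn and identifying arrangements related by rotation or reflection leaves 9 distinct geometric isomers.

9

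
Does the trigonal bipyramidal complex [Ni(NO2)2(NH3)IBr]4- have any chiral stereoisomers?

A trigonal bipyramid has two axial and three equatorial sites, which are chemically inequivalent.
Systematic enumeration (placing each ligand type in turn and discarding arrangements equivalent by rotation or reflection) gives 7 geometric isomers.
Of these, 3 lack any improper symmetry element and so occur as enantiomeric pairs, giving 7 + 3 = 10 stereoisomers in total.

yes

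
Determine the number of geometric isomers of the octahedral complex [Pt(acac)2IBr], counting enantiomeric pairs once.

Each acac is bidentate and must span two cis positions.
There are 2 geometric isomers: I and Br mutually trans; I and Br mutually cis (chiral).

2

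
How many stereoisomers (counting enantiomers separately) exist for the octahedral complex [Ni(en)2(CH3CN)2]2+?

An octahedron has six vertices in three trans pairs; every non-trans pair is cis.
Each en is bidentate and must span two cis positions.
Systematic placement gives 2 geometric isomers: CH3CN trans; CH3CN cis (chiral).
One of these lacks any improper symmetry element and so occurs as an enantiomeric pair, giving 2 + 1 = 3 stereoisomers in total.

3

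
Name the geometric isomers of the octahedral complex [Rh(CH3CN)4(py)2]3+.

cis and trans

The distinct arrangements are (2 in all): py trans; py cis.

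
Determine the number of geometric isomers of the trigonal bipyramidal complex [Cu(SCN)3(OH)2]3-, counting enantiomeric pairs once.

A trigonal bipyramid has two axial and three equatorial sites, which are chemically inequivalent.
Working through the distinct placements yields 3 geometric isomers: OH both axial; OH one axial, one equatorial; OH both equatorial.

3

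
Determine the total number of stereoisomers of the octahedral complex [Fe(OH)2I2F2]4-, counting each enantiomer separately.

In an octahedral complex each vertex has one trans partner and four cis neighbours.
Systematic placement gives 5 geometric isomers: OH trans, I trans, F trans; OH cis, I cis, F trans; OH trans, I cis, F cis; OH cis, I cis, F cis (chiral); OH cis, I trans, F cis.
One of these lacks any improper symmetry element and so occurs as an enantiomeric pair, giving 5 + 1 = 6 stereoisomers in total.

6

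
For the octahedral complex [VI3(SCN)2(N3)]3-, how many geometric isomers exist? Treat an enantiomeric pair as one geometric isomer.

3

An octahedron has six vertices in three trans pairs; every non-trans pair is cis.
Systematic placement gives 3 geometric isomers: I mer, SCN trans; I mer, SCN cis; I fac, SCN cis.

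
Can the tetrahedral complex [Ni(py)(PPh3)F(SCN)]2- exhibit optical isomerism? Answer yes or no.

yes

In a tetrahedral complex all four positions are equivalent and every pair of ligands is adjacent — there is no cis/trans distinction.
Only one geometric arrangement is possible; it has no improper symmetry element, so it exists as a pair of enantiomers (2 stereoisomers).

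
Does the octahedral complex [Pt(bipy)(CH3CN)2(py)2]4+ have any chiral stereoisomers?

Each bipy is bidentate and must span two cis positions.
Systematic placement gives 3 geometric isomers: CH3CN trans, py cis; CH3CN cis, py trans; CH3CN cis, py cis (chiral).
One of these lacks any improper symmetry element and so occurs as an enantiomeric pair, giving 3 + 1 = 4 stereoisomers in total.

yes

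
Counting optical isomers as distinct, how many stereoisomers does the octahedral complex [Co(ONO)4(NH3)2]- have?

2

An octahedron has six vertices in three trans pairs; every non-trans pair is cis.
There are 2 geometric isomers: NH3 trans; NH3 cis.
Each arrangement has an internal mirror plane or centre of symmetry, so none is chiral.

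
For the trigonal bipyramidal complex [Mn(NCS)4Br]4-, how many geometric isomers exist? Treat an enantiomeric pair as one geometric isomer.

Systematic placement gives 2 geometric isomers: Br axial; Br equatorial.

2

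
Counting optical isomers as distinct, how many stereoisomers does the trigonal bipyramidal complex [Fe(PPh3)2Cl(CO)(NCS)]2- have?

A trigonal bipyramid has two axial and three equatorial sites, which are chemically inequivalent.
Placing the ligands in turn and identifying arrangements related by rotation or reflection leaves 7 distinct geometric isomers.
Of these, 3 lack any improper symmetry element and so occur as enantiomeric pairs, giving 7 + 3 = 10 stereoisomers in total.

10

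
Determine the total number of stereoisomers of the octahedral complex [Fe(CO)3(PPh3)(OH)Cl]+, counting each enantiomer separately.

5

Working through the distinct placements yields 4 geometric isomers: CO mer (3 arrangements); CO fac (chiral).
One of these lacks any improper symmetry element and so occurs as an enantiomeric pair, giving 4 + 1 = 5 stereoisomers in total.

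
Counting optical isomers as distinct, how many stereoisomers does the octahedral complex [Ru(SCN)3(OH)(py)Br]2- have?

5

The distinct arrangements are (4 in all): SCN mer (3 arrangements); SCN fac (chiral).
One of these lacks any improper symmetry element and so occurs as an enantiomeric pair, giving 4 + 1 = 5 stereoisomers in total.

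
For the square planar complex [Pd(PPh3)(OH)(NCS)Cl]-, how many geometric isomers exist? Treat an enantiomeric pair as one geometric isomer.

In a square planar complex each vertex has one trans partner and two cis neighbours.
There are 3 geometric isomers: (Cl/OH trans, NCS/PPh3 trans); (Cl/PPh3 trans, NCS/OH trans); (Cl/NCS trans, OH/PPh3 trans).

3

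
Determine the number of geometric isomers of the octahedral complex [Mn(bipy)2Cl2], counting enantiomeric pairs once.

Each bipy is bidentate and must span two cis positions.
Working through the distinct placements yields 2 geometric isomers: Cl trans; Cl cis (chiral).

2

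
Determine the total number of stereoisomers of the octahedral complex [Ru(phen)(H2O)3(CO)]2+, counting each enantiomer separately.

2

Each phen is bidentate and must span two cis positions.
There are 2 geometric isomers: H2O fac; H2O mer.
Each arrangement has an internal mirror plane or centre of symmetry, so none is chiral.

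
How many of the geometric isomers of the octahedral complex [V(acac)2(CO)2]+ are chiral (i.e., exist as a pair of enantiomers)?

An octahedron has six vertices in three trans pairs; every non-trans pair is cis.
Each acac is bidentate and must span two cis positions.
There are 2 geometric isomers: CO trans; CO cis (chiral).
One of these lacks any improper symmetry element and so occurs as an enantiomeric pair, giving 2 + 1 = 3 stereoisomers in total.

1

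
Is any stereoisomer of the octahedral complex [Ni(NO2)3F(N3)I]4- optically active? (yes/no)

In an octahedral complex each vertex has one trans partner and four cis neighbours.
Working through the distinct placements yields 4 geometric isomers: NO2 mer (3 arrangements); NO2 fac (chiral).
One of these lacks any improper symmetry element and so occurs as an enantiomeric pair, giving 4 + 1 = 5 stereoisomers in total.

yes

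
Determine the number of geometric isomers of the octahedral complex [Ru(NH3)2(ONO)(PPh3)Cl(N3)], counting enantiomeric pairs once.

In an octahedral complex each vertex has one trans partner and four cis neighbours.
Placing the ligands in turn and identifying arrangements related by rotation or reflection leaves 9 distinct geometric isomers.

9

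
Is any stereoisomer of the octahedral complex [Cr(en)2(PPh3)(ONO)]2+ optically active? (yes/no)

In an octahedral complex each vertex has one trans partner and four cis neighbours.
Each en is bidentate and must span two cis positions.
Working through the distinct placements yields 2 geometric isomers: PPh3 and ONO mutually trans; PPh3 and ONO mutually cis (chiral).
One of these lacks any improper symmetry element and so occurs as an enantiomeric pair, giving 2 + 1 = 3 stereoisomers in total.

yes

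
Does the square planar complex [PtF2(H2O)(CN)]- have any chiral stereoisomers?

The distinct arrangements are (2 in all): F cis; F trans.
Each arrangement has an internal mirror plane or centre of symmetry, so none is chiral.

no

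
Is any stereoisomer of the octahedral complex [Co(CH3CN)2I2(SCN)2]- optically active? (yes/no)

yes

In an octahedral complex each vertex has one trans partner and four cis neighbours.
Working through the distinct placements yields 5 geometric isomers: CH3CN trans, I trans, SCN trans; CH3CN trans, I cis, SCN cis; CH3CN cis, I cis, SCN trans; CH3CN cis, I cis, SCN cis (chiral); CH3CN cis, I trans, SCN cis.
One of these lacks any improper symmetry element and so occurs as an enantiomeric pair, giving 5 + 1 = 6 stereoisomers in total.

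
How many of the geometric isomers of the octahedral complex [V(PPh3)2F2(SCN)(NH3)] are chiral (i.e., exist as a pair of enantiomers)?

2

An octahedron has six vertices in three trans pairs; every non-trans pair is cis.
There are 6 geometric isomers: PPh3 cis, F trans; PPh3 trans, F trans; PPh3 cis, F cis (3 arrangements, 2 chiral); PPh3 trans, F cis.
Of these, 2 lack any improper symmetry element and so occur as enantiomeric pairs, giving 6 + 2 = 8 stereoisomers in total.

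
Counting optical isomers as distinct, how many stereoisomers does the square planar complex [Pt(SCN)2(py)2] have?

A square has two trans pairs of vertices; adjacent vertices are cis.
The distinct arrangements are (2 in all): SCN cis; SCN trans.
Each arrangement has an internal mirror plane or centre of symmetry, so none is chiral.

2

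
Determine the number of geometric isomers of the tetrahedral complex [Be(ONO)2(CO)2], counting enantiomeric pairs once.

In a tetrahedral complex all four positions are equivalent and every pair of ligands is adjacent — there is no cis/trans distinction.
Only one geometric arrangement is possible.

1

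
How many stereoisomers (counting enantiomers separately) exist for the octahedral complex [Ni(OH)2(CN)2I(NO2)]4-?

The six octahedral sites form three mutually perpendicular trans pairs.
Working through the distinct placements yields 6 geometric isomers: OH trans, CN trans; OH cis, CN trans; OH trans, CN cis; OH cis, CN cis (3 arrangements, 2 chiral).
Of these, 2 lack any improper symmetry element and so occur as enantiomeric pairs, giving 6 + 2 = 8 stereoisomers in total.

8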